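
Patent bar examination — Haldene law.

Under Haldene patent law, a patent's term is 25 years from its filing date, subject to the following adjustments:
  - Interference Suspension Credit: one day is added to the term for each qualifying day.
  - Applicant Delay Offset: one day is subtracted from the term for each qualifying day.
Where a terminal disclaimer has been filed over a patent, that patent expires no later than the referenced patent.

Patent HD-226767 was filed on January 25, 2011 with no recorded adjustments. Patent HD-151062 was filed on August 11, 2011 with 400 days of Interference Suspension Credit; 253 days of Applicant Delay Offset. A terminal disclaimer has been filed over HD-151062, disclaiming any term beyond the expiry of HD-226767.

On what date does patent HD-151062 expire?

Natural term of HD-151062:
  Base: filing + 25 years → 11 August 2036.
  Interference Suspension Credit: +400 days → 15 September 2037.
  Applicant Delay Offset: −253 days → 5 January 2037.
Expiry of referenced patent HD-226767:
  Base: filing + 25 years → 25 January 2036.
Terminal disclaimer: HD-151062 expires on the earlier of 5 January 2037 and 25 January 2036.

2036-01-25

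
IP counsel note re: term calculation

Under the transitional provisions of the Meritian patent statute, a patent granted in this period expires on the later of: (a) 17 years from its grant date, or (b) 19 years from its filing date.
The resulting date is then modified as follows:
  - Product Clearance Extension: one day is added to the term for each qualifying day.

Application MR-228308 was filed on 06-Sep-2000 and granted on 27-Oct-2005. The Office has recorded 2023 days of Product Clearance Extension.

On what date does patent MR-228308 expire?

(a) grant + 17 years → 27 October 2022.
(b) filing + 19 years → 6 September 2019.
Later of the two: 27 October 2022.
Product Clearance Extension: +2023 days → 11 May 2028.

May 11, 2028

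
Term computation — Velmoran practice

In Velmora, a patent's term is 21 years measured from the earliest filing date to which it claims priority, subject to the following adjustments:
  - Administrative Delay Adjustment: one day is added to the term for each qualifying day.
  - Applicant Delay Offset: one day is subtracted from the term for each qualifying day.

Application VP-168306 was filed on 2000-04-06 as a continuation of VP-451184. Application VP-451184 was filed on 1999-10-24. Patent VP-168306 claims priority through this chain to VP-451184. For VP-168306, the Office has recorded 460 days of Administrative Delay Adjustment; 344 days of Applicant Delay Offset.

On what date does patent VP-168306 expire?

Earliest priority filing: 24 October 1999.
Base term: 24 October 1999 + 21 years → 24 October 2020.
Administrative Delay Adjustment: +460 days → 27 January 2022.
Applicant Delay Offset: −344 days → 17 February 2021.

February 17, 2021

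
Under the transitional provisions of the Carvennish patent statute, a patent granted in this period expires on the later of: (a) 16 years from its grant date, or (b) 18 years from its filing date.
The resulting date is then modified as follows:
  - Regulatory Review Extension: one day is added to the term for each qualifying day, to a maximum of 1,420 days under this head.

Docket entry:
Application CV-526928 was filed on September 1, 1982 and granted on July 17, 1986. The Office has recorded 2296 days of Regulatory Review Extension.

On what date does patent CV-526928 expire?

(a) grant + 16 years → 17 July 2002.
(b) filing + 18 years → 1 September 2000.
Later of the two: 17 July 2002.
Regulatory Review Extension: 2296 days claimed exceeds the 1420-day cap, so +1420 days → 6 June 2006.

2006-06-06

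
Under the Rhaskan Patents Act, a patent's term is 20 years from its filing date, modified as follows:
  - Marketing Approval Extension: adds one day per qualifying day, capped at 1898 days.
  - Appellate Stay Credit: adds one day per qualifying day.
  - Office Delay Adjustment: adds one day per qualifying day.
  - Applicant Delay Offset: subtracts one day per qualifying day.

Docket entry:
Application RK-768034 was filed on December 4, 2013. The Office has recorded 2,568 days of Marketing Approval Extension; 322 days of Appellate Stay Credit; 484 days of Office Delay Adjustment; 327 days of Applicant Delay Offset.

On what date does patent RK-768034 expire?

Base term: filing date + 20 years → 4 December 2033.
Marketing Approval Extension: 2568 days claimed exceeds the 1898-day cap, so +1898 days → 14 February 2039.
Appellate Stay Credit: +322 days → 2 January 2040.
Office Delay Adjustment: +484 days → 30 April 2041.
Applicant Delay Offset: −327 days → 7 June 2040.

June 7, 2040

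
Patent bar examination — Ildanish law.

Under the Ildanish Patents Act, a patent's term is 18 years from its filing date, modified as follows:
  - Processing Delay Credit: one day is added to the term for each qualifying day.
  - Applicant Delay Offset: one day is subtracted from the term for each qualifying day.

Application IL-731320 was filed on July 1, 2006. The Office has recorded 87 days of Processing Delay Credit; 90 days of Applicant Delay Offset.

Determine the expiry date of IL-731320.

Base term: filing date + 18 years → 1 July 2024.
Processing Delay Credit: +87 days → 26 September 2024.
Applicant Delay Offset: −90 days → 28 June 2024.

June 28, 2024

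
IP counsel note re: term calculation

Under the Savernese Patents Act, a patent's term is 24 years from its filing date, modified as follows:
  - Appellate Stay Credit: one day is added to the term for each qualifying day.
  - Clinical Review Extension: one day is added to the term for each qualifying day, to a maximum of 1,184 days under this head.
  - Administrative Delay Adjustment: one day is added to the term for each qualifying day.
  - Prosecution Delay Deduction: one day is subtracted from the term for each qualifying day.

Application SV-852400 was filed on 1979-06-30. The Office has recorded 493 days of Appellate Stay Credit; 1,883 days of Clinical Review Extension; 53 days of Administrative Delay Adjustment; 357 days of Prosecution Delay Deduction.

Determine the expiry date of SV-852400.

Base term: filing date + 24 years → 30 June 2003.
Appellate Stay Credit: +493 days → 4 November 2004.
Clinical Review Extension: 1883 days claimed exceeds the 1184-day cap, so +1184 days → 1 February 2008.
Administrative Delay Adjustment: +53 days → 25 March 2008.
Prosecution Delay Deduction: −357 days → 3 April 2007.

April 3, 2007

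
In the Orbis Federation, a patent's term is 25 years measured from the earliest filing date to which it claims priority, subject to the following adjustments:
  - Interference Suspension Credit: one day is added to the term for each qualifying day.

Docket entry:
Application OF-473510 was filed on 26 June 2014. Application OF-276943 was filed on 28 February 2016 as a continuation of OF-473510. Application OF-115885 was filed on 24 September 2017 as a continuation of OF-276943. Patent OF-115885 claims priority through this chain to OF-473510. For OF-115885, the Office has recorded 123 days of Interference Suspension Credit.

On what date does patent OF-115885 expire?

Earliest priority filing: 26 June 2014.
Base term: 26 June 2014 + 25 years → 26 June 2039.
Interference Suspension Credit: +123 days → 27 October 2039.

2039-10-27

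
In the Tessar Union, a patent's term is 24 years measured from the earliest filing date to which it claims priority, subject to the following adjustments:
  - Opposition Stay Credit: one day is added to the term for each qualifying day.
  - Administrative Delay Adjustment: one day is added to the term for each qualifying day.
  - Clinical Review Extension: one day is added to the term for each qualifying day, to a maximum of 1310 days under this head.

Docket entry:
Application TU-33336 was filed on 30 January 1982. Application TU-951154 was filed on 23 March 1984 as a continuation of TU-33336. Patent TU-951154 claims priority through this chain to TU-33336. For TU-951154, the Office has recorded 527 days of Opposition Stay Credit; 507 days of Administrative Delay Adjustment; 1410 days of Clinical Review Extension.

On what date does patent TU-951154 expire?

July 1, 2012

Earliest priority filing: 30 January 1982.
Base term: 30 January 1982 + 24 years → 30 January 2006.
Opposition Stay Credit: +527 days → 11 July 2007.
Administrative Delay Adjustment: +507 days → 29 November 2008.
Clinical Review Extension: 1410 days claimed exceeds the 1310-day cap, so +1310 days → 1 July 2012.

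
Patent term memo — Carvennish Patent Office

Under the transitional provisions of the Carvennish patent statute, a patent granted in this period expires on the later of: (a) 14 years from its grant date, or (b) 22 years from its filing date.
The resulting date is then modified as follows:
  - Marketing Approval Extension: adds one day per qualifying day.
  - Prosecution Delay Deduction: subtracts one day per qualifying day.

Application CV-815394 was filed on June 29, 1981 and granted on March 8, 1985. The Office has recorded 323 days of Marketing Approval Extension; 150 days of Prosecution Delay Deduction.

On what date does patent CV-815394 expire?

(a) grant + 14 years → 8 March 1999.
(b) filing + 22 years → 29 June 2003.
Later of the two: 29 June 2003.
Marketing Approval Extension: +323 days → 17 May 2004.
Prosecution Delay Deduction: −150 days → 19 December 2003.

2003-12-19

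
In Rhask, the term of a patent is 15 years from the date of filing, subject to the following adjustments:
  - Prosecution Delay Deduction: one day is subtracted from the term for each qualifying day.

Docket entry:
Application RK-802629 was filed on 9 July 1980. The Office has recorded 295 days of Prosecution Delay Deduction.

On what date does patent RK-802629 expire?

Base term: filing date + 15 years → 9 July 1995.
Prosecution Delay Deduction: −295 days → 17 September 1994.

1994-09-17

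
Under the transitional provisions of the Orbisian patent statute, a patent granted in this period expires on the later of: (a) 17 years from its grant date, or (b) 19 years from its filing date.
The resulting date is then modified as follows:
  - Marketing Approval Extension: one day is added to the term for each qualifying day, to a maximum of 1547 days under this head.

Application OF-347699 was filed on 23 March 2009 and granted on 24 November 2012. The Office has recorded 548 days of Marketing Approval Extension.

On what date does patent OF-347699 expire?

(a) grant + 17 years → 24 November 2029.
(b) filing + 19 years → 23 March 2028.
Later of the two: 24 November 2029.
Marketing Approval Extension: 548 days (within the 1547-day cap) → +548 days → 26 May 2031.

2031-05-26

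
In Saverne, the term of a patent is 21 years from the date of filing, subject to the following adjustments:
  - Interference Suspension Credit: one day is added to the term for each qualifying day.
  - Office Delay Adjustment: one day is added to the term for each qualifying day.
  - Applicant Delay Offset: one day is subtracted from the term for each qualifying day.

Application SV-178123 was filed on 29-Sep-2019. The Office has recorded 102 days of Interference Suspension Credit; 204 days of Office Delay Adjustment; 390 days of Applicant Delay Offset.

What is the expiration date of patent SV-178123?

July 7, 2040

Base term: filing date + 21 years → 29 September 2040.
Interference Suspension Credit: +102 days → 9 January 2041.
Office Delay Adjustment: +204 days → 1 August 2041.
Applicant Delay Offset: −390 days → 7 July 2040.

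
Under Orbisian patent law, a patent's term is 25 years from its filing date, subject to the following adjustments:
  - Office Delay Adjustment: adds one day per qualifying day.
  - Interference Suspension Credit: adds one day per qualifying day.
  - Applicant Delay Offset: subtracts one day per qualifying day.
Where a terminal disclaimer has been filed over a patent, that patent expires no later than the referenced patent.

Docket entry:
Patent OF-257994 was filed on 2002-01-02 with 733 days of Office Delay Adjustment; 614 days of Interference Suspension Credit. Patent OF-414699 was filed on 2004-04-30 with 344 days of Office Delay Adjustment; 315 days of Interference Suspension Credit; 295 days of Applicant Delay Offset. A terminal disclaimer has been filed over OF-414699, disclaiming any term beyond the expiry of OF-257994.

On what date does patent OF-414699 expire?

April 29, 2030

Natural term of OF-414699:
  Base: filing + 25 years → 30 April 2029.
  Office Delay Adjustment: +344 days → 9 April 2030.
  Interference Suspension Credit: +315 days → 18 February 2031.
  Applicant Delay Offset: −295 days → 29 April 2030.
Expiry of referenced patent OF-257994:
  Base: filing + 25 years → 2 January 2027.
  Office Delay Adjustment: +733 days → 4 January 2029.
  Interference Suspension Credit: +614 days → 10 September 2030.
Terminal disclaimer: OF-414699 expires on the earlier of 29 April 2030 and 10 September 2030.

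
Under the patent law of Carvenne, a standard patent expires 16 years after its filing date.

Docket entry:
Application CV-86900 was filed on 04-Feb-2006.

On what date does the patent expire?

Filing date + 16 years → 4 February 2022.

2022-02-04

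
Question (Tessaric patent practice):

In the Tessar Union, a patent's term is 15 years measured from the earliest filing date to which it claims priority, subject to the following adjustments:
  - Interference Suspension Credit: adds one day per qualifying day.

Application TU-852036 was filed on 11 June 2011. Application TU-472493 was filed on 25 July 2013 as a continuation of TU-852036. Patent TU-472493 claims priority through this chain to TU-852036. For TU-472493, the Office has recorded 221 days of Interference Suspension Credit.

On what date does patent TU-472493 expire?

January 18, 2027

Earliest priority filing: 11 June 2011.
Base term: 11 June 2011 + 15 years → 11 June 2026.
Interference Suspension Credit: +221 days → 18 January 2027.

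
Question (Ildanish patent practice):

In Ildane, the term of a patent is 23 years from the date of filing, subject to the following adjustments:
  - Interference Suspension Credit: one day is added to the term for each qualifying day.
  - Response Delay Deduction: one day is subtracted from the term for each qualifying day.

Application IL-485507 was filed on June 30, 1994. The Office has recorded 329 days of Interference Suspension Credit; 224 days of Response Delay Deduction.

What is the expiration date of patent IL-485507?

Base term: filing date + 23 years → 30 June 2017.
Interference Suspension Credit: +329 days → 25 May 2018.
Response Delay Deduction: −224 days → 13 October 2017.

2017-10-13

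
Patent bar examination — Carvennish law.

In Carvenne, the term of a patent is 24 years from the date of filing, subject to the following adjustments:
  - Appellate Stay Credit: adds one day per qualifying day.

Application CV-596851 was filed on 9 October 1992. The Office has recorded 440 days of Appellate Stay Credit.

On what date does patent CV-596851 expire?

December 23, 2017

Base term: filing date + 24 years → 9 October 2016.
Appellate Stay Credit: +440 days → 23 December 2017.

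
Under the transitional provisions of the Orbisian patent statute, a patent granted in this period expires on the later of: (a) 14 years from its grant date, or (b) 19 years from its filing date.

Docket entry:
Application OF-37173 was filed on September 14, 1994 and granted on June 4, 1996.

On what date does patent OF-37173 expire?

2013-09-14

(a) grant + 14 years → 4 June 2010.
(b) filing + 19 years → 14 September 2013.
Later of the two: 14 September 2013.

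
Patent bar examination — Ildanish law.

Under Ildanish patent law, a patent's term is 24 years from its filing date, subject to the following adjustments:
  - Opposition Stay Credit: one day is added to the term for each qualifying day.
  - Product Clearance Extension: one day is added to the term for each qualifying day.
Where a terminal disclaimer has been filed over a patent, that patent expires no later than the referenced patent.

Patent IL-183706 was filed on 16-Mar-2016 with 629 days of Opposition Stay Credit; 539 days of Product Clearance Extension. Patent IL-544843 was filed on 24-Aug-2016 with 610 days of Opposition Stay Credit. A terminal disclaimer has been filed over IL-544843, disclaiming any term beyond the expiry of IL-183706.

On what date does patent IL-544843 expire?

2042-04-26

Natural term of IL-544843:
  Base: filing + 24 years → 24 August 2040.
  Opposition Stay Credit: +610 days → 26 April 2042.
Expiry of referenced patent IL-183706:
  Base: filing + 24 years → 16 March 2040.
  Opposition Stay Credit: +629 days → 5 December 2041.
  Product Clearance Extension: +539 days → 28 May 2043.
Terminal disclaimer: IL-544843 expires on the earlier of 26 April 2042 and 28 May 2043.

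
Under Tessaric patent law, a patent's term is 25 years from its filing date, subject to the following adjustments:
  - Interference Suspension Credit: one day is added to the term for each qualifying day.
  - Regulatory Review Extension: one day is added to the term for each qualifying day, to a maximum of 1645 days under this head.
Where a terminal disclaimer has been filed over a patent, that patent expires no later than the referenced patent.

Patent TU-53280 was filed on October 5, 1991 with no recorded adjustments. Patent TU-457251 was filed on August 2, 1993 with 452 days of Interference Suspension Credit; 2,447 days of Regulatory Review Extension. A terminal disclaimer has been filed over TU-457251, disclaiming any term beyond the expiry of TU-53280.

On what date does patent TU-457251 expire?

2016-10-05

Natural term of TU-457251:
  Base: filing + 25 years → 2 August 2018.
  Interference Suspension Credit: +452 days → 28 October 2019.
  Regulatory Review Extension: 2447 days claimed exceeds the 1645-day cap, so +1645 days → 29 April 2024.
Expiry of referenced patent TU-53280:
  Base: filing + 25 years → 5 October 2016.
Terminal disclaimer: TU-457251 expires on the earlier of 29 April 2024 and 5 October 2016.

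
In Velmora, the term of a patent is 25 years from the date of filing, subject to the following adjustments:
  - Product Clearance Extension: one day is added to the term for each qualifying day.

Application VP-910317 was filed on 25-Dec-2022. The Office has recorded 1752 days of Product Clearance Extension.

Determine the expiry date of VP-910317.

October 11, 2052

Base term: filing date + 25 years → 25 December 2047.
Product Clearance Extension: +1752 days → 11 October 2052.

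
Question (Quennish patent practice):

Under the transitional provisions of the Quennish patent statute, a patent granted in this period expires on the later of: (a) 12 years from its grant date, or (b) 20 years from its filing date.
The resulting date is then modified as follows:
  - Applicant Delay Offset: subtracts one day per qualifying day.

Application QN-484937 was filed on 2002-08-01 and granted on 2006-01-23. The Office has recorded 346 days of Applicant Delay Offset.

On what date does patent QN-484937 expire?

August 20, 2021

(a) grant + 12 years → 23 January 2018.
(b) filing + 20 years → 1 August 2022.
Later of the two: 1 August 2022.
Applicant Delay Offset: −346 days → 20 August 2021.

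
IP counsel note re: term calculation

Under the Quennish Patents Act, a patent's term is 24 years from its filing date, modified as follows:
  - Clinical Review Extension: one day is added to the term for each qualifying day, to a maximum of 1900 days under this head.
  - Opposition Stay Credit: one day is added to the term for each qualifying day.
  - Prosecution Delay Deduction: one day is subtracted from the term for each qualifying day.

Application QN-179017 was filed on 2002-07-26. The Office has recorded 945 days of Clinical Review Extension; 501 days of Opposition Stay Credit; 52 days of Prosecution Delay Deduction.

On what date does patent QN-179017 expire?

May 20, 2030

Base term: filing date + 24 years → 26 July 2026.
Clinical Review Extension: 945 days (within the 1900-day cap) → +945 days → 25 February 2029.
Opposition Stay Credit: +501 days → 11 July 2030.
Prosecution Delay Deduction: −52 days → 20 May 2030.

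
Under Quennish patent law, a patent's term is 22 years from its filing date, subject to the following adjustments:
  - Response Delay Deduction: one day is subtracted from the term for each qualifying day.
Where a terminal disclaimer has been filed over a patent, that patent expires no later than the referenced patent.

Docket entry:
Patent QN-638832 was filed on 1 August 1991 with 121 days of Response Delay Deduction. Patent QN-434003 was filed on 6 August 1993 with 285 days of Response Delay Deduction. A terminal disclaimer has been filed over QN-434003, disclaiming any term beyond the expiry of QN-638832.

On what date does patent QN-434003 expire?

2013-04-02

Natural term of QN-434003:
  Base: filing + 22 years → 6 August 2015.
  Response Delay Deduction: −285 days → 25 October 2014.
Expiry of referenced patent QN-638832:
  Base: filing + 22 years → 1 August 2013.
  Response Delay Deduction: −121 days → 2 April 2013.
Terminal disclaimer: QN-434003 expires on the earlier of 25 October 2014 and 2 April 2013.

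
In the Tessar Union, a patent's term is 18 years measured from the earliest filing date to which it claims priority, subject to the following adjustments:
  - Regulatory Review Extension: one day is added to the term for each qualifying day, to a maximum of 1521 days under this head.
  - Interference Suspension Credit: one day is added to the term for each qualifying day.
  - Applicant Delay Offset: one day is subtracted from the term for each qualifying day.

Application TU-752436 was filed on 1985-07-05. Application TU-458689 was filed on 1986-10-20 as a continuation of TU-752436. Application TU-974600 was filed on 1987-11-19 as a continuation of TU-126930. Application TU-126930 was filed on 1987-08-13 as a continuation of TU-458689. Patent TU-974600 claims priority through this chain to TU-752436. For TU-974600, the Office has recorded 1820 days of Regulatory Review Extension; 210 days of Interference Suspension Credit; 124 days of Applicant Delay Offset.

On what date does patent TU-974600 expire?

2007-11-28

Earliest priority filing: 5 July 1985.
Base term: 5 July 1985 + 18 years → 5 July 2003.
Regulatory Review Extension: 1820 days claimed exceeds the 1521-day cap, so +1521 days → 3 September 2007.
Interference Suspension Credit: +210 days → 31 March 2008.
Applicant Delay Offset: −124 days → 28 November 2007.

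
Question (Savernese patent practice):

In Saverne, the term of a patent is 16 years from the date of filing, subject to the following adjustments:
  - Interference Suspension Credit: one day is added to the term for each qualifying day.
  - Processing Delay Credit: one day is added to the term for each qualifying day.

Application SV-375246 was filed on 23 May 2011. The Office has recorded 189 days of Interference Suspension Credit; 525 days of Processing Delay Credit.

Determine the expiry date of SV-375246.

May 6, 2029

Base term: filing date + 16 years → 23 May 2027.
Interference Suspension Credit: +189 days → 28 November 2027.
Processing Delay Credit: +525 days → 6 May 2029.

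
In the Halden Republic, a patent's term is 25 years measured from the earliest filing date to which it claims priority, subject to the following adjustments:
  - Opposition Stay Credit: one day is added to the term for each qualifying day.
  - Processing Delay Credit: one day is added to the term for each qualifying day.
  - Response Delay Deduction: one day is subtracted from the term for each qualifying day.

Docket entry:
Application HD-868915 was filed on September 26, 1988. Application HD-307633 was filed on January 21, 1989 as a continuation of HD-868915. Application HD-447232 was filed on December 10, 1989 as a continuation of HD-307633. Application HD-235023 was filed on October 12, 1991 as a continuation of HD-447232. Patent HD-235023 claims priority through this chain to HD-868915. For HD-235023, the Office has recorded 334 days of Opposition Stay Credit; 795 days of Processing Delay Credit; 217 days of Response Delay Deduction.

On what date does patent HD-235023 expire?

2016-03-26

Earliest priority filing: 26 September 1988.
Base term: 26 September 1988 + 25 years → 26 September 2013.
Opposition Stay Credit: +334 days → 26 August 2014.
Processing Delay Credit: +795 days → 29 October 2016.
Response Delay Deduction: −217 days → 26 March 2016.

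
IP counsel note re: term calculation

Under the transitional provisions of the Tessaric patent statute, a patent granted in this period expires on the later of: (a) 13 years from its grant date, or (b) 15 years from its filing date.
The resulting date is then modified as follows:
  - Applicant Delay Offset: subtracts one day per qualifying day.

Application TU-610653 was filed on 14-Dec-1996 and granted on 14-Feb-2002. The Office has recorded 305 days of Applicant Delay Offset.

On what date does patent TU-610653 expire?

(a) grant + 13 years → 14 February 2015.
(b) filing + 15 years → 14 December 2011.
Later of the two: 14 February 2015.
Applicant Delay Offset: −305 days → 15 April 2014.

April 15, 2014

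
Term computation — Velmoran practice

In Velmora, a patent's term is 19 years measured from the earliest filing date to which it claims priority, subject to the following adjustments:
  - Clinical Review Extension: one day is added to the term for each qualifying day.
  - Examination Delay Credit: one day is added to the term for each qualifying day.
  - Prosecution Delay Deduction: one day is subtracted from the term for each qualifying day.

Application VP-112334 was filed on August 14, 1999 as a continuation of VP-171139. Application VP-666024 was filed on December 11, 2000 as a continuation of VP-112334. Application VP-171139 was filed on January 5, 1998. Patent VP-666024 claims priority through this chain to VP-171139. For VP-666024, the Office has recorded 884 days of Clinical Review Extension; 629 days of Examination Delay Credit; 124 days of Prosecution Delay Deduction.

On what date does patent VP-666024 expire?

Earliest priority filing: 5 January 1998.
Base term: 5 January 1998 + 19 years → 5 January 2017.
Clinical Review Extension: +884 days → 8 June 2019.
Examination Delay Credit: +629 days → 26 February 2021.
Prosecution Delay Deduction: −124 days → 25 October 2020.

October 25, 2020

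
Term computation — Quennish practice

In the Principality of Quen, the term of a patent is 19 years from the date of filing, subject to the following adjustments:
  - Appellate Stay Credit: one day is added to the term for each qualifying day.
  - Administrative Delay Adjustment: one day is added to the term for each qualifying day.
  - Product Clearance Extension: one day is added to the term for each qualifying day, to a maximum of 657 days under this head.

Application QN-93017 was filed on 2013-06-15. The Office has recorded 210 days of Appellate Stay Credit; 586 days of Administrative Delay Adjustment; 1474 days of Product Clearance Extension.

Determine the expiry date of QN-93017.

2036-06-07

Base term: filing date + 19 years → 15 June 2032.
Appellate Stay Credit: +210 days → 11 January 2033.
Administrative Delay Adjustment: +586 days → 20 August 2034.
Product Clearance Extension: 1474 days claimed exceeds the 657-day cap, so +657 days → 7 June 2036.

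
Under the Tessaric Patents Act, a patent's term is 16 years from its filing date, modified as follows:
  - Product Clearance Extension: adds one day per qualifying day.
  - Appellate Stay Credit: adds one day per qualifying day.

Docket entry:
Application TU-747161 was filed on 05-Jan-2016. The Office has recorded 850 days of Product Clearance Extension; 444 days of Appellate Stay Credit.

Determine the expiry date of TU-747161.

2035-07-22

Base term: filing date + 16 years → 5 January 2032.
Product Clearance Extension: +850 days → 4 May 2034.
Appellate Stay Credit: +444 days → 22 July 2035.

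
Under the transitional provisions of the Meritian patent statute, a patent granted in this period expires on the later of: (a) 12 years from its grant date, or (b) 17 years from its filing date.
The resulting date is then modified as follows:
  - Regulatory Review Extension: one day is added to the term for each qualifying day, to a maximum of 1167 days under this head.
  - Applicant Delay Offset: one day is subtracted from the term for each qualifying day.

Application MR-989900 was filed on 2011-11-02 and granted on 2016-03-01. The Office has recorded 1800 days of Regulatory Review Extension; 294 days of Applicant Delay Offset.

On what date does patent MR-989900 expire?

2031-03-25

(a) grant + 12 years → 1 March 2028.
(b) filing + 17 years → 2 November 2028.
Later of the two: 2 November 2028.
Regulatory Review Extension: 1800 days claimed exceeds the 1167-day cap, so +1167 days → 13 January 2032.
Applicant Delay Offset: −294 days → 25 March 2031.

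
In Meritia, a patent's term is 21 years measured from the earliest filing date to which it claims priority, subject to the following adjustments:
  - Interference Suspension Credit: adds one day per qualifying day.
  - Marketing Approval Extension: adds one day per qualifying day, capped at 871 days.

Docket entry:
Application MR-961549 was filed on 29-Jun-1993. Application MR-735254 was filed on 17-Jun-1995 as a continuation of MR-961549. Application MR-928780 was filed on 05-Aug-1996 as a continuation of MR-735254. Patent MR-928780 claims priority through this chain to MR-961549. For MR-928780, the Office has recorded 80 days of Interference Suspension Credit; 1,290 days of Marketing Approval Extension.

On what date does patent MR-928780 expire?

Earliest priority filing: 29 June 1993.
Base term: 29 June 1993 + 21 years → 29 June 2014.
Interference Suspension Credit: +80 days → 17 September 2014.
Marketing Approval Extension: 1290 days claimed exceeds the 871-day cap, so +871 days → 4 February 2017.

February 4, 2017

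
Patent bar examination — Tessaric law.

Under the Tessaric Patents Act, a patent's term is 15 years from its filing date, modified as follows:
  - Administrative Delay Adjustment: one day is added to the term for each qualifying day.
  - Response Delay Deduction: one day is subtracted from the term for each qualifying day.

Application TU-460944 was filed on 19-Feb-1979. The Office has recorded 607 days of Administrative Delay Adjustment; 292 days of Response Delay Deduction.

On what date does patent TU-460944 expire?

December 31, 1994

Base term: filing date + 15 years → 19 February 1994.
Administrative Delay Adjustment: +607 days → 19 October 1995.
Response Delay Deduction: −292 days → 31 December 1994.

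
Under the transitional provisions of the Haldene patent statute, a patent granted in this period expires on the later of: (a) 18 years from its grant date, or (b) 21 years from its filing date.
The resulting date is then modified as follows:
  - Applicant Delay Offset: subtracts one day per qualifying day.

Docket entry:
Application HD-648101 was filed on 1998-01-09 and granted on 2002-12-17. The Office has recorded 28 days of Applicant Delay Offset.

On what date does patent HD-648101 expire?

November 19, 2020

(a) grant + 18 years → 17 December 2020.
(b) filing + 21 years → 9 January 2019.
Later of the two: 17 December 2020.
Applicant Delay Offset: −28 days → 19 November 2020.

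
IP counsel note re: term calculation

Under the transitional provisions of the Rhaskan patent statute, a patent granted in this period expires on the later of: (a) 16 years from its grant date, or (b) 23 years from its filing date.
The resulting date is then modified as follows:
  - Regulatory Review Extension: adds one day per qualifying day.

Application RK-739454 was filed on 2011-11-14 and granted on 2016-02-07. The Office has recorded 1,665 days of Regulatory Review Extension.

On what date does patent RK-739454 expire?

2039-06-06

(a) grant + 16 years → 7 February 2032.
(b) filing + 23 years → 14 November 2034.
Later of the two: 14 November 2034.
Regulatory Review Extension: +1665 days → 6 June 2039.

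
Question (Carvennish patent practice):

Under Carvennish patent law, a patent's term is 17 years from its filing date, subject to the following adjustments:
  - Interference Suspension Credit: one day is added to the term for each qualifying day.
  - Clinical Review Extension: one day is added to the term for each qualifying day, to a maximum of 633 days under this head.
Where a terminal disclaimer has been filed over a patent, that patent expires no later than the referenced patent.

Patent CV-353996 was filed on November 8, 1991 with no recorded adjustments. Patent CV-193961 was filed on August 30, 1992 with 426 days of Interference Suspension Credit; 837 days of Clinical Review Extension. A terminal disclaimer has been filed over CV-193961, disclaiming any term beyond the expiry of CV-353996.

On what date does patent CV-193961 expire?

Natural term of CV-193961:
  Base: filing + 17 years → 30 August 2009.
  Interference Suspension Credit: +426 days → 30 October 2010.
  Clinical Review Extension: 837 days claimed exceeds the 633-day cap, so +633 days → 24 July 2012.
Expiry of referenced patent CV-353996:
  Base: filing + 17 years → 8 November 2008.
Terminal disclaimer: CV-193961 expires on the earlier of 24 July 2012 and 8 November 2008.

November 8, 2008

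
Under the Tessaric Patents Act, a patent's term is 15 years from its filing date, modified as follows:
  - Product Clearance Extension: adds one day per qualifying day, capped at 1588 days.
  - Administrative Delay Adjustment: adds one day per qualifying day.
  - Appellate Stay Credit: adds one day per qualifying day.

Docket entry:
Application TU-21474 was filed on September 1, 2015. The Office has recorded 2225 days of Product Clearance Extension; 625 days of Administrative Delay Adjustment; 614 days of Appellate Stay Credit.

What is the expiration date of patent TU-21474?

Base term: filing date + 15 years → 1 September 2030.
Product Clearance Extension: 2225 days claimed exceeds the 1588-day cap, so +1588 days → 6 January 2035.
Administrative Delay Adjustment: +625 days → 22 September 2036.
Appellate Stay Credit: +614 days → 29 May 2038.

2038-05-29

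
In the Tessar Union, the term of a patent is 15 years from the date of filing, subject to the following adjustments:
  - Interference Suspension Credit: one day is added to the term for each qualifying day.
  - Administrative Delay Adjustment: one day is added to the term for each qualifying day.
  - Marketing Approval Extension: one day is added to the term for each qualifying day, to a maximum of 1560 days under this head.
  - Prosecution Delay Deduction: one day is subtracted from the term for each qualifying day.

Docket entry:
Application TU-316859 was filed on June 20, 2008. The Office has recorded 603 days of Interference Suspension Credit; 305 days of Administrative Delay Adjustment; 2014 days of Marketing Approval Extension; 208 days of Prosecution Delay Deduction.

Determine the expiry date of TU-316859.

2029-08-27

Base term: filing date + 15 years → 20 June 2023.
Interference Suspension Credit: +603 days → 12 February 2025.
Administrative Delay Adjustment: +305 days → 14 December 2025.
Marketing Approval Extension: 2014 days claimed exceeds the 1560-day cap, so +1560 days → 23 March 2030.
Prosecution Delay Deduction: −208 days → 27 August 2029.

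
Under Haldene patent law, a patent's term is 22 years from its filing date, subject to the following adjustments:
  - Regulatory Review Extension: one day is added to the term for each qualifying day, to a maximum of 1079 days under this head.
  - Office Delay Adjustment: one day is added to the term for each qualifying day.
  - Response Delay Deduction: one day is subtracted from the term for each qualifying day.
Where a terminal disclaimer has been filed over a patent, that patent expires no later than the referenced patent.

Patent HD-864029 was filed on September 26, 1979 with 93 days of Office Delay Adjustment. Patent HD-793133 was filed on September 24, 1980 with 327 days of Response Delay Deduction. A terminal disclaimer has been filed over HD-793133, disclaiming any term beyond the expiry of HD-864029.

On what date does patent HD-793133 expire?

November 1, 2001

Natural term of HD-793133:
  Base: filing + 22 years → 24 September 2002.
  Response Delay Deduction: −327 days → 1 November 2001.
Expiry of referenced patent HD-864029:
  Base: filing + 22 years → 26 September 2001.
  Office Delay Adjustment: +93 days → 28 December 2001.
Terminal disclaimer: HD-793133 expires on the earlier of 1 November 2001 and 28 December 2001.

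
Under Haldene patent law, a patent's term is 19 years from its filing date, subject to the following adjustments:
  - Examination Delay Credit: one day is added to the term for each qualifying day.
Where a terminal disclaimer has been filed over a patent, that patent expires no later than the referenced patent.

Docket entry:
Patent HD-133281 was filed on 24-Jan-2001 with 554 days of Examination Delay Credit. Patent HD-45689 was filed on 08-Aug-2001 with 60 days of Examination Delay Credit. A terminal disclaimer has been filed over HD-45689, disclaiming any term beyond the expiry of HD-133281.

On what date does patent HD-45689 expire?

2020-10-07

Natural term of HD-45689:
  Base: filing + 19 years → 8 August 2020.
  Examination Delay Credit: +60 days → 7 October 2020.
Expiry of referenced patent HD-133281:
  Base: filing + 19 years → 24 January 2020.
  Examination Delay Credit: +554 days → 31 July 2021.
Terminal disclaimer: HD-45689 expires on the earlier of 7 October 2020 and 31 July 2021.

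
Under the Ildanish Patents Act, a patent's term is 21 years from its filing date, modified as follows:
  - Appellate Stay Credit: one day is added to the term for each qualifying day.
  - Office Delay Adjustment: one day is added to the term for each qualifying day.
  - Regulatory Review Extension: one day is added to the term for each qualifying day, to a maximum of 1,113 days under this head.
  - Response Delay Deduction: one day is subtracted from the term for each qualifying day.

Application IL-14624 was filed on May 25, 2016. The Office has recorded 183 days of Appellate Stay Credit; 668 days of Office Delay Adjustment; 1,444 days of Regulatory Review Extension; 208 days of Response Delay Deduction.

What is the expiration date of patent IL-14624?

March 16, 2042

Base term: filing date + 21 years → 25 May 2037.
Appellate Stay Credit: +183 days → 24 November 2037.
Office Delay Adjustment: +668 days → 23 September 2039.
Regulatory Review Extension: 1444 days claimed exceeds the 1113-day cap, so +1113 days → 10 October 2042.
Response Delay Deduction: −208 days → 16 March 2042.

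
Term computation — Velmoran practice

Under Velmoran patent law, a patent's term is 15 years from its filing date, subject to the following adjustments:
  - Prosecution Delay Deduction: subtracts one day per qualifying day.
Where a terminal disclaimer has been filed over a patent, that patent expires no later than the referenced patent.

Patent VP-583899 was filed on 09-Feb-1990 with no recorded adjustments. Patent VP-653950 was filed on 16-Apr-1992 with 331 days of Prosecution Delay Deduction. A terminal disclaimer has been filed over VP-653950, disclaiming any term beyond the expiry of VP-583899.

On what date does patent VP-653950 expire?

Natural term of VP-653950:
  Base: filing + 15 years → 16 April 2007.
  Prosecution Delay Deduction: −331 days → 20 May 2006.
Expiry of referenced patent VP-583899:
  Base: filing + 15 years → 9 February 2005.
Terminal disclaimer: VP-653950 expires on the earlier of 20 May 2006 and 9 February 2005.

February 9, 2005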